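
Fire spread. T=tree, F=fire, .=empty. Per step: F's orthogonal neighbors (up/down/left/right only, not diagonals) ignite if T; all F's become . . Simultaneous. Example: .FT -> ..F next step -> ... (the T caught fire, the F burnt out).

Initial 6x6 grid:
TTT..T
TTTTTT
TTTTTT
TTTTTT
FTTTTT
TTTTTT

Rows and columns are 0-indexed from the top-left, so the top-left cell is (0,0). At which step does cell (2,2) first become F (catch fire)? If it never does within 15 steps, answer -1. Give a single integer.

Step 1: cell (2,2)='T' (+3 fires, +1 burnt)
Step 2: cell (2,2)='T' (+4 fires, +3 burnt)
Step 3: cell (2,2)='T' (+5 fires, +4 burnt)
Step 4: cell (2,2)='F' (+6 fires, +5 burnt)
  -> target ignites at step 4
Step 5: cell (2,2)='.' (+6 fires, +6 burnt)
Step 6: cell (2,2)='.' (+5 fires, +6 burnt)
Step 7: cell (2,2)='.' (+2 fires, +5 burnt)
Step 8: cell (2,2)='.' (+1 fires, +2 burnt)
Step 9: cell (2,2)='.' (+1 fires, +1 burnt)
Step 10: cell (2,2)='.' (+0 fires, +1 burnt)
  fire out at step 10

4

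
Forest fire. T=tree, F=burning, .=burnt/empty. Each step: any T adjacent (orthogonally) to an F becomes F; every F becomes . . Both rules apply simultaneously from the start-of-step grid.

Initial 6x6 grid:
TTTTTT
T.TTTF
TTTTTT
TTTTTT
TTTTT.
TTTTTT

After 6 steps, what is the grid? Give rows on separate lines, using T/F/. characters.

Step 1: 3 trees catch fire, 1 burn out
  TTTTTF
  T.TTF.
  TTTTTF
  TTTTTT
  TTTTT.
  TTTTTT
Step 2: 4 trees catch fire, 3 burn out
  TTTTF.
  T.TF..
  TTTTF.
  TTTTTF
  TTTTT.
  TTTTTT
Step 3: 4 trees catch fire, 4 burn out
  TTTF..
  T.F...
  TTTF..
  TTTTF.
  TTTTT.
  TTTTTT
Step 4: 4 trees catch fire, 4 burn out
  TTF...
  T.....
  TTF...
  TTTF..
  TTTTF.
  TTTTTT
Step 5: 5 trees catch fire, 4 burn out
  TF....
  T.....
  TF....
  TTF...
  TTTF..
  TTTTFT
Step 6: 6 trees catch fire, 5 burn out
  F.....
  T.....
  F.....
  TF....
  TTF...
  TTTF.F

F.....
T.....
F.....
TF....
TTF...
TTTF.F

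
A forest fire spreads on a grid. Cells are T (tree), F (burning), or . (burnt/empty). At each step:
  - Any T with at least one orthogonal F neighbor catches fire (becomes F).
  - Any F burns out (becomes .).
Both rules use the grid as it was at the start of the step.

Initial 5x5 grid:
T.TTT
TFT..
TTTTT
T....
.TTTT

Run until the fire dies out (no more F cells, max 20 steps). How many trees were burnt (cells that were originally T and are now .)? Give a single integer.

Answer: 12

Derivation:
Step 1: +3 fires, +1 burnt (F count now 3)
Step 2: +4 fires, +3 burnt (F count now 4)
Step 3: +3 fires, +4 burnt (F count now 3)
Step 4: +2 fires, +3 burnt (F count now 2)
Step 5: +0 fires, +2 burnt (F count now 0)
Fire out after step 5
Initially T: 16, now '.': 21
Total burnt (originally-T cells now '.'): 12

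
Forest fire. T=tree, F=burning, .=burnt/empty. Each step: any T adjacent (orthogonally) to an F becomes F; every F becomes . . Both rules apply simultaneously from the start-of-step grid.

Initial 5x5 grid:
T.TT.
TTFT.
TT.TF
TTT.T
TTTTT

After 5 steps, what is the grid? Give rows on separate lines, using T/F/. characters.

Step 1: 5 trees catch fire, 2 burn out
  T.FT.
  TF.F.
  TT.F.
  TTT.F
  TTTTT
Step 2: 4 trees catch fire, 5 burn out
  T..F.
  F....
  TF...
  TTT..
  TTTTF
Step 3: 4 trees catch fire, 4 burn out
  F....
  .....
  F....
  TFT..
  TTTF.
Step 4: 4 trees catch fire, 4 burn out
  .....
  .....
  .....
  F.F..
  TFF..
Step 5: 1 trees catch fire, 4 burn out
  .....
  .....
  .....
  .....
  F....

.....
.....
.....
.....
F....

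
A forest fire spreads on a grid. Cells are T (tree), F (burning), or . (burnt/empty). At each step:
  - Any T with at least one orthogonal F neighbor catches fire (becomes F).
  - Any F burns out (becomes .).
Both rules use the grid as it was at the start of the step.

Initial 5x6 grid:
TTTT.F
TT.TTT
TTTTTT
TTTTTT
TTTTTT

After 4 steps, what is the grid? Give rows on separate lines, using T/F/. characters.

Step 1: 1 trees catch fire, 1 burn out
  TTTT..
  TT.TTF
  TTTTTT
  TTTTTT
  TTTTTT
Step 2: 2 trees catch fire, 1 burn out
  TTTT..
  TT.TF.
  TTTTTF
  TTTTTT
  TTTTTT
Step 3: 3 trees catch fire, 2 burn out
  TTTT..
  TT.F..
  TTTTF.
  TTTTTF
  TTTTTT
Step 4: 4 trees catch fire, 3 burn out
  TTTF..
  TT....
  TTTF..
  TTTTF.
  TTTTTF

TTTF..
TT....
TTTF..
TTTTF.
TTTTTF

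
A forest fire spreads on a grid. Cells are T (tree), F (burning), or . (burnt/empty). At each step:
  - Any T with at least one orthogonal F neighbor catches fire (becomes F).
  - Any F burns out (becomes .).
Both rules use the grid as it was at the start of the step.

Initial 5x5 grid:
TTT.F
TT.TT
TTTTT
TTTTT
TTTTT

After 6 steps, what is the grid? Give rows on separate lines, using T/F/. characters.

Step 1: 1 trees catch fire, 1 burn out
  TTT..
  TT.TF
  TTTTT
  TTTTT
  TTTTT
Step 2: 2 trees catch fire, 1 burn out
  TTT..
  TT.F.
  TTTTF
  TTTTT
  TTTTT
Step 3: 2 trees catch fire, 2 burn out
  TTT..
  TT...
  TTTF.
  TTTTF
  TTTTT
Step 4: 3 trees catch fire, 2 burn out
  TTT..
  TT...
  TTF..
  TTTF.
  TTTTF
Step 5: 3 trees catch fire, 3 burn out
  TTT..
  TT...
  TF...
  TTF..
  TTTF.
Step 6: 4 trees catch fire, 3 burn out
  TTT..
  TF...
  F....
  TF...
  TTF..

TTT..
TF...
F....
TF...
TTF..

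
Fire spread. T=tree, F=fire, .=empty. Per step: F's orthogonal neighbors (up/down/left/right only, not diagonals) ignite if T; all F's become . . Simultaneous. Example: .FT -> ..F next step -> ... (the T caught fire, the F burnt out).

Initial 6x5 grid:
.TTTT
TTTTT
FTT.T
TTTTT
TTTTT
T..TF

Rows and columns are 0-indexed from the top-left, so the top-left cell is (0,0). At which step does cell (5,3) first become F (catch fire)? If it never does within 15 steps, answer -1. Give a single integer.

Step 1: cell (5,3)='F' (+5 fires, +2 burnt)
  -> target ignites at step 1
Step 2: cell (5,3)='.' (+6 fires, +5 burnt)
Step 3: cell (5,3)='.' (+8 fires, +6 burnt)
Step 4: cell (5,3)='.' (+3 fires, +8 burnt)
Step 5: cell (5,3)='.' (+2 fires, +3 burnt)
Step 6: cell (5,3)='.' (+0 fires, +2 burnt)
  fire out at step 6

1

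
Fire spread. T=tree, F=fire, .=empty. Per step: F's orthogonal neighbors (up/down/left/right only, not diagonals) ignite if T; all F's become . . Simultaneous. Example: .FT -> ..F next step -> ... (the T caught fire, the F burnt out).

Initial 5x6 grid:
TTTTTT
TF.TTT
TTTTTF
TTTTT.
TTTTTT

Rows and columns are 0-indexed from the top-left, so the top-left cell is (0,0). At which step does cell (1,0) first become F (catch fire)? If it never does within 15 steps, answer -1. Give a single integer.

Step 1: cell (1,0)='F' (+5 fires, +2 burnt)
  -> target ignites at step 1
Step 2: cell (1,0)='.' (+9 fires, +5 burnt)
Step 3: cell (1,0)='.' (+8 fires, +9 burnt)
Step 4: cell (1,0)='.' (+4 fires, +8 burnt)
Step 5: cell (1,0)='.' (+0 fires, +4 burnt)
  fire out at step 5

1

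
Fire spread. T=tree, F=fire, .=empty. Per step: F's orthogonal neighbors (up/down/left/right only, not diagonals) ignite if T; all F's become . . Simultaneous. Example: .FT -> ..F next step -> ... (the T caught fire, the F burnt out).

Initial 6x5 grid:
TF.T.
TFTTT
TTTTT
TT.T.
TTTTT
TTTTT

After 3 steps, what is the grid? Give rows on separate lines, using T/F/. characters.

Step 1: 4 trees catch fire, 2 burn out
  F..T.
  F.FTT
  TFTTT
  TT.T.
  TTTTT
  TTTTT
Step 2: 4 trees catch fire, 4 burn out
  ...T.
  ...FT
  F.FTT
  TF.T.
  TTTTT
  TTTTT
Step 3: 5 trees catch fire, 4 burn out
  ...F.
  ....F
  ...FT
  F..T.
  TFTTT
  TTTTT

...F.
....F
...FT
F..T.
TFTTT
TTTTT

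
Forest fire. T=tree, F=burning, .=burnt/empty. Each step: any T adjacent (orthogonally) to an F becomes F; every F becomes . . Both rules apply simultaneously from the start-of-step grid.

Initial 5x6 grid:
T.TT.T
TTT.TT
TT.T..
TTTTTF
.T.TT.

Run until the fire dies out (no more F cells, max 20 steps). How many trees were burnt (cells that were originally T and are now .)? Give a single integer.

Answer: 17

Derivation:
Step 1: +1 fires, +1 burnt (F count now 1)
Step 2: +2 fires, +1 burnt (F count now 2)
Step 3: +3 fires, +2 burnt (F count now 3)
Step 4: +1 fires, +3 burnt (F count now 1)
Step 5: +3 fires, +1 burnt (F count now 3)
Step 6: +2 fires, +3 burnt (F count now 2)
Step 7: +2 fires, +2 burnt (F count now 2)
Step 8: +2 fires, +2 burnt (F count now 2)
Step 9: +1 fires, +2 burnt (F count now 1)
Step 10: +0 fires, +1 burnt (F count now 0)
Fire out after step 10
Initially T: 20, now '.': 27
Total burnt (originally-T cells now '.'): 17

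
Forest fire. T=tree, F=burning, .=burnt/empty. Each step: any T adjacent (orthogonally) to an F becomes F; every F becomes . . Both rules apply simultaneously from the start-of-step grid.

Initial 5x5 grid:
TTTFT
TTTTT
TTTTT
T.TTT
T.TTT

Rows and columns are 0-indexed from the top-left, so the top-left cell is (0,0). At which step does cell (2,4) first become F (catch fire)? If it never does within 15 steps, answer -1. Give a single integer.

Step 1: cell (2,4)='T' (+3 fires, +1 burnt)
Step 2: cell (2,4)='T' (+4 fires, +3 burnt)
Step 3: cell (2,4)='F' (+5 fires, +4 burnt)
  -> target ignites at step 3
Step 4: cell (2,4)='.' (+5 fires, +5 burnt)
Step 5: cell (2,4)='.' (+3 fires, +5 burnt)
Step 6: cell (2,4)='.' (+1 fires, +3 burnt)
Step 7: cell (2,4)='.' (+1 fires, +1 burnt)
Step 8: cell (2,4)='.' (+0 fires, +1 burnt)
  fire out at step 8

3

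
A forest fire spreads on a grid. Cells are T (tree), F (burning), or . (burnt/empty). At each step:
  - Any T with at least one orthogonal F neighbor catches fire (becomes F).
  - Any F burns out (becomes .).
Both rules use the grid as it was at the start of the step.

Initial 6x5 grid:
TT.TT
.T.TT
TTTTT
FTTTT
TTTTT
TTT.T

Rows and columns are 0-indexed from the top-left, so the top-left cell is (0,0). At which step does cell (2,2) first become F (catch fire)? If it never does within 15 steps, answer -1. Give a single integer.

Step 1: cell (2,2)='T' (+3 fires, +1 burnt)
Step 2: cell (2,2)='T' (+4 fires, +3 burnt)
Step 3: cell (2,2)='F' (+5 fires, +4 burnt)
  -> target ignites at step 3
Step 4: cell (2,2)='.' (+5 fires, +5 burnt)
Step 5: cell (2,2)='.' (+4 fires, +5 burnt)
Step 6: cell (2,2)='.' (+3 fires, +4 burnt)
Step 7: cell (2,2)='.' (+1 fires, +3 burnt)
Step 8: cell (2,2)='.' (+0 fires, +1 burnt)
  fire out at step 8

3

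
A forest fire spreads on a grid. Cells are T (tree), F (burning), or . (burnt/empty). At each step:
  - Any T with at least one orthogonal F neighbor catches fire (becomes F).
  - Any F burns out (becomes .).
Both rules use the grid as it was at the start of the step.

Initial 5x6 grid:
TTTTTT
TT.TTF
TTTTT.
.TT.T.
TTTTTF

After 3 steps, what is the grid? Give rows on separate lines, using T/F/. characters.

Step 1: 3 trees catch fire, 2 burn out
  TTTTTF
  TT.TF.
  TTTTT.
  .TT.T.
  TTTTF.
Step 2: 5 trees catch fire, 3 burn out
  TTTTF.
  TT.F..
  TTTTF.
  .TT.F.
  TTTF..
Step 3: 3 trees catch fire, 5 burn out
  TTTF..
  TT....
  TTTF..
  .TT...
  TTF...

TTTF..
TT....
TTTF..
.TT...
TTF...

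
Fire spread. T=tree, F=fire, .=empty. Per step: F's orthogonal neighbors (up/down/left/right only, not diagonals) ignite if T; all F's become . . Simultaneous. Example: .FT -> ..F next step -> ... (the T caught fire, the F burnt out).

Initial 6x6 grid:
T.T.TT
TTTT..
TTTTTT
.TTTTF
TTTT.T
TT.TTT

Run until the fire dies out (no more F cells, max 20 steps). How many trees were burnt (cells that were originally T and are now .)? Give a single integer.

Step 1: +3 fires, +1 burnt (F count now 3)
Step 2: +3 fires, +3 burnt (F count now 3)
Step 3: +4 fires, +3 burnt (F count now 4)
Step 4: +5 fires, +4 burnt (F count now 5)
Step 5: +3 fires, +5 burnt (F count now 3)
Step 6: +5 fires, +3 burnt (F count now 5)
Step 7: +2 fires, +5 burnt (F count now 2)
Step 8: +1 fires, +2 burnt (F count now 1)
Step 9: +0 fires, +1 burnt (F count now 0)
Fire out after step 9
Initially T: 28, now '.': 34
Total burnt (originally-T cells now '.'): 26

Answer: 26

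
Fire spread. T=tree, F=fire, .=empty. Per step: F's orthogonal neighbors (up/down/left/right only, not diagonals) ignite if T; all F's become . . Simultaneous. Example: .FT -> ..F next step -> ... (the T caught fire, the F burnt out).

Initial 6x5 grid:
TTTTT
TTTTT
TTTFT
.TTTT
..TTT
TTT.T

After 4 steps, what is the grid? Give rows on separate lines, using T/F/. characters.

Step 1: 4 trees catch fire, 1 burn out
  TTTTT
  TTTFT
  TTF.F
  .TTFT
  ..TTT
  TTT.T
Step 2: 7 trees catch fire, 4 burn out
  TTTFT
  TTF.F
  TF...
  .TF.F
  ..TFT
  TTT.T
Step 3: 7 trees catch fire, 7 burn out
  TTF.F
  TF...
  F....
  .F...
  ..F.F
  TTT.T
Step 4: 4 trees catch fire, 7 burn out
  TF...
  F....
  .....
  .....
  .....
  TTF.F

TF...
F....
.....
.....
.....
TTF.F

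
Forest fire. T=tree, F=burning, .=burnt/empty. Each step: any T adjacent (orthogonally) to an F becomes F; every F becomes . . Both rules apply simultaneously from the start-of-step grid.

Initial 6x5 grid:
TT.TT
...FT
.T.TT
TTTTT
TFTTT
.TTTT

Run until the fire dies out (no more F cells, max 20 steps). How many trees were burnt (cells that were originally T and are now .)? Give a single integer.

Step 1: +7 fires, +2 burnt (F count now 7)
Step 2: +8 fires, +7 burnt (F count now 8)
Step 3: +3 fires, +8 burnt (F count now 3)
Step 4: +1 fires, +3 burnt (F count now 1)
Step 5: +0 fires, +1 burnt (F count now 0)
Fire out after step 5
Initially T: 21, now '.': 28
Total burnt (originally-T cells now '.'): 19

Answer: 19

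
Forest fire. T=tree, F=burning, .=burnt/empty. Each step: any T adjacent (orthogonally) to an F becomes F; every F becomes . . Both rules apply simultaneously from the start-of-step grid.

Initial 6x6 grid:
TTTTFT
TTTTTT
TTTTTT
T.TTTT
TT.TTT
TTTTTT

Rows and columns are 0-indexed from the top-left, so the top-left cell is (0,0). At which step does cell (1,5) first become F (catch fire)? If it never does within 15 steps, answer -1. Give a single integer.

Step 1: cell (1,5)='T' (+3 fires, +1 burnt)
Step 2: cell (1,5)='F' (+4 fires, +3 burnt)
  -> target ignites at step 2
Step 3: cell (1,5)='.' (+5 fires, +4 burnt)
Step 4: cell (1,5)='.' (+6 fires, +5 burnt)
Step 5: cell (1,5)='.' (+6 fires, +6 burnt)
Step 6: cell (1,5)='.' (+3 fires, +6 burnt)
Step 7: cell (1,5)='.' (+2 fires, +3 burnt)
Step 8: cell (1,5)='.' (+2 fires, +2 burnt)
Step 9: cell (1,5)='.' (+2 fires, +2 burnt)
Step 10: cell (1,5)='.' (+0 fires, +2 burnt)
  fire out at step 10

2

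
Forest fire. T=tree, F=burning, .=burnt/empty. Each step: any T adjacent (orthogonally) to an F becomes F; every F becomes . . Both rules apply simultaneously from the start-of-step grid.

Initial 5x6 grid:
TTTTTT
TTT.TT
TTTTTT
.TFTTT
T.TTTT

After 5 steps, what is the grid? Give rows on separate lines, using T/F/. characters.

Step 1: 4 trees catch fire, 1 burn out
  TTTTTT
  TTT.TT
  TTFTTT
  .F.FTT
  T.FTTT
Step 2: 5 trees catch fire, 4 burn out
  TTTTTT
  TTF.TT
  TF.FTT
  ....FT
  T..FTT
Step 3: 6 trees catch fire, 5 burn out
  TTFTTT
  TF..TT
  F...FT
  .....F
  T...FT
Step 4: 6 trees catch fire, 6 burn out
  TF.FTT
  F...FT
  .....F
  ......
  T....F
Step 5: 3 trees catch fire, 6 burn out
  F...FT
  .....F
  ......
  ......
  T.....

F...FT
.....F
......
......
T.....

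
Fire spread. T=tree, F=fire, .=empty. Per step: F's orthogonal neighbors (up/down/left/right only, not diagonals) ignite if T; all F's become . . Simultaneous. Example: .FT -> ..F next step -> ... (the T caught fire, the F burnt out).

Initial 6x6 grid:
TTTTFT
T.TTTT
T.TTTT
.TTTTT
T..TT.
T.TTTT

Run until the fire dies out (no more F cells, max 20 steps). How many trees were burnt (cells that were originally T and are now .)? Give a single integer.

Answer: 26

Derivation:
Step 1: +3 fires, +1 burnt (F count now 3)
Step 2: +4 fires, +3 burnt (F count now 4)
Step 3: +5 fires, +4 burnt (F count now 5)
Step 4: +5 fires, +5 burnt (F count now 5)
Step 5: +4 fires, +5 burnt (F count now 4)
Step 6: +4 fires, +4 burnt (F count now 4)
Step 7: +1 fires, +4 burnt (F count now 1)
Step 8: +0 fires, +1 burnt (F count now 0)
Fire out after step 8
Initially T: 28, now '.': 34
Total burnt (originally-T cells now '.'): 26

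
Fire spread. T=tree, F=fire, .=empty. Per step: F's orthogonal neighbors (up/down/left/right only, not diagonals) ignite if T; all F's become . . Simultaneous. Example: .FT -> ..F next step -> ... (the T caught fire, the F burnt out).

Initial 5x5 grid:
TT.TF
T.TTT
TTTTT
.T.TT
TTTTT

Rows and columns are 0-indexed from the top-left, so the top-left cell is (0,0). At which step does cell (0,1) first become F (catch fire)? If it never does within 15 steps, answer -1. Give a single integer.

Step 1: cell (0,1)='T' (+2 fires, +1 burnt)
Step 2: cell (0,1)='T' (+2 fires, +2 burnt)
Step 3: cell (0,1)='T' (+3 fires, +2 burnt)
Step 4: cell (0,1)='T' (+3 fires, +3 burnt)
Step 5: cell (0,1)='T' (+2 fires, +3 burnt)
Step 6: cell (0,1)='T' (+3 fires, +2 burnt)
Step 7: cell (0,1)='T' (+2 fires, +3 burnt)
Step 8: cell (0,1)='T' (+2 fires, +2 burnt)
Step 9: cell (0,1)='F' (+1 fires, +2 burnt)
  -> target ignites at step 9
Step 10: cell (0,1)='.' (+0 fires, +1 burnt)
  fire out at step 10

9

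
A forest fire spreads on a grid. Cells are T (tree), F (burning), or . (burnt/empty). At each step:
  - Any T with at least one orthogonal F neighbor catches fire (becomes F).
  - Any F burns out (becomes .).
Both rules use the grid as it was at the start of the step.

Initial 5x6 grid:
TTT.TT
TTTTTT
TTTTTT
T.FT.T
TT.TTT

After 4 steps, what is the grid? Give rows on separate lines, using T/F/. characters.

Step 1: 2 trees catch fire, 1 burn out
  TTT.TT
  TTTTTT
  TTFTTT
  T..F.T
  TT.TTT
Step 2: 4 trees catch fire, 2 burn out
  TTT.TT
  TTFTTT
  TF.FTT
  T....T
  TT.FTT
Step 3: 6 trees catch fire, 4 burn out
  TTF.TT
  TF.FTT
  F...FT
  T....T
  TT..FT
Step 4: 6 trees catch fire, 6 burn out
  TF..TT
  F...FT
  .....F
  F....T
  TT...F

TF..TT
F...FT
.....F
F....T
TT...F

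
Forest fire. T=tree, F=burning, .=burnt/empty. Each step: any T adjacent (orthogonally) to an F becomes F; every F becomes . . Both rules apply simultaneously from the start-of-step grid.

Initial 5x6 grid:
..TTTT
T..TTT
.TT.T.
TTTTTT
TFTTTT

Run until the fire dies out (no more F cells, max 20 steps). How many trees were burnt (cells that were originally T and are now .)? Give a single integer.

Step 1: +3 fires, +1 burnt (F count now 3)
Step 2: +4 fires, +3 burnt (F count now 4)
Step 3: +3 fires, +4 burnt (F count now 3)
Step 4: +2 fires, +3 burnt (F count now 2)
Step 5: +2 fires, +2 burnt (F count now 2)
Step 6: +1 fires, +2 burnt (F count now 1)
Step 7: +3 fires, +1 burnt (F count now 3)
Step 8: +2 fires, +3 burnt (F count now 2)
Step 9: +1 fires, +2 burnt (F count now 1)
Step 10: +0 fires, +1 burnt (F count now 0)
Fire out after step 10
Initially T: 22, now '.': 29
Total burnt (originally-T cells now '.'): 21

Answer: 21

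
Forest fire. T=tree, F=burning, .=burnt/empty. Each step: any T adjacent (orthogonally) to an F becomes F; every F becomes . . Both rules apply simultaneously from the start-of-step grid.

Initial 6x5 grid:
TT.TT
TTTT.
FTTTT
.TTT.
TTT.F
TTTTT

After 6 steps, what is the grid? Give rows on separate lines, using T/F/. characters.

Step 1: 3 trees catch fire, 2 burn out
  TT.TT
  FTTT.
  .FTTT
  .TTT.
  TTT..
  TTTTF
Step 2: 5 trees catch fire, 3 burn out
  FT.TT
  .FTT.
  ..FTT
  .FTT.
  TTT..
  TTTF.
Step 3: 6 trees catch fire, 5 burn out
  .F.TT
  ..FT.
  ...FT
  ..FT.
  TFT..
  TTF..
Step 4: 6 trees catch fire, 6 burn out
  ...TT
  ...F.
  ....F
  ...F.
  F.F..
  TF...
Step 5: 2 trees catch fire, 6 burn out
  ...FT
  .....
  .....
  .....
  .....
  F....
Step 6: 1 trees catch fire, 2 burn out
  ....F
  .....
  .....
  .....
  .....
  .....

....F
.....
.....
.....
.....
.....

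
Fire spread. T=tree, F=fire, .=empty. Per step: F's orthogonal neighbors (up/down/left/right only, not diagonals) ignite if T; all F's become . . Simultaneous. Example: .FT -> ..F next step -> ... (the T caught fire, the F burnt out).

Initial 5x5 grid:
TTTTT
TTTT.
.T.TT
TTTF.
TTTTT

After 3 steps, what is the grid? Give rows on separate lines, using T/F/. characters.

Step 1: 3 trees catch fire, 1 burn out
  TTTTT
  TTTT.
  .T.FT
  TTF..
  TTTFT
Step 2: 5 trees catch fire, 3 burn out
  TTTTT
  TTTF.
  .T..F
  TF...
  TTF.F
Step 3: 5 trees catch fire, 5 burn out
  TTTFT
  TTF..
  .F...
  F....
  TF...

TTTFT
TTF..
.F...
F....
TF...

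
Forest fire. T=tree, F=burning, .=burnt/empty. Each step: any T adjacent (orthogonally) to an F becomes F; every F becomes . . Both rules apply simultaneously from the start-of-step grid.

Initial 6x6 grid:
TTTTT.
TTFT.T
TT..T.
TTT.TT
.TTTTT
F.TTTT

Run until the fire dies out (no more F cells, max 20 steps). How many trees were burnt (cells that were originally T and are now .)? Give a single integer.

Step 1: +3 fires, +2 burnt (F count now 3)
Step 2: +4 fires, +3 burnt (F count now 4)
Step 3: +4 fires, +4 burnt (F count now 4)
Step 4: +3 fires, +4 burnt (F count now 3)
Step 5: +1 fires, +3 burnt (F count now 1)
Step 6: +2 fires, +1 burnt (F count now 2)
Step 7: +2 fires, +2 burnt (F count now 2)
Step 8: +3 fires, +2 burnt (F count now 3)
Step 9: +3 fires, +3 burnt (F count now 3)
Step 10: +0 fires, +3 burnt (F count now 0)
Fire out after step 10
Initially T: 26, now '.': 35
Total burnt (originally-T cells now '.'): 25

Answer: 25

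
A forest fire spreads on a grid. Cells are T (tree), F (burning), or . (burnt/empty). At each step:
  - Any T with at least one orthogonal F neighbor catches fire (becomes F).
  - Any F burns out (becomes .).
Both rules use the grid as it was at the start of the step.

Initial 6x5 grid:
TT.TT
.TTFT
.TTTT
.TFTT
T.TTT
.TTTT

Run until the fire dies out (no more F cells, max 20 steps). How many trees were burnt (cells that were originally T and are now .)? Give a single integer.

Step 1: +8 fires, +2 burnt (F count now 8)
Step 2: +7 fires, +8 burnt (F count now 7)
Step 3: +4 fires, +7 burnt (F count now 4)
Step 4: +2 fires, +4 burnt (F count now 2)
Step 5: +0 fires, +2 burnt (F count now 0)
Fire out after step 5
Initially T: 22, now '.': 29
Total burnt (originally-T cells now '.'): 21

Answer: 21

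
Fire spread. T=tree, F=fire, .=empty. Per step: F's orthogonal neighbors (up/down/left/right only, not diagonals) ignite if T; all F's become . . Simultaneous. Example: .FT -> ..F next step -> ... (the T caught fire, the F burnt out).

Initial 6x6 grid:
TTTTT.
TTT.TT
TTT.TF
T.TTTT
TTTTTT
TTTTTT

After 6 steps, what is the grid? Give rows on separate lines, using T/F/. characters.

Step 1: 3 trees catch fire, 1 burn out
  TTTTT.
  TTT.TF
  TTT.F.
  T.TTTF
  TTTTTT
  TTTTTT
Step 2: 3 trees catch fire, 3 burn out
  TTTTT.
  TTT.F.
  TTT...
  T.TTF.
  TTTTTF
  TTTTTT
Step 3: 4 trees catch fire, 3 burn out
  TTTTF.
  TTT...
  TTT...
  T.TF..
  TTTTF.
  TTTTTF
Step 4: 4 trees catch fire, 4 burn out
  TTTF..
  TTT...
  TTT...
  T.F...
  TTTF..
  TTTTF.
Step 5: 4 trees catch fire, 4 burn out
  TTF...
  TTT...
  TTF...
  T.....
  TTF...
  TTTF..
Step 6: 5 trees catch fire, 4 burn out
  TF....
  TTF...
  TF....
  T.....
  TF....
  TTF...

TF....
TTF...
TF....
T.....
TF....
TTF...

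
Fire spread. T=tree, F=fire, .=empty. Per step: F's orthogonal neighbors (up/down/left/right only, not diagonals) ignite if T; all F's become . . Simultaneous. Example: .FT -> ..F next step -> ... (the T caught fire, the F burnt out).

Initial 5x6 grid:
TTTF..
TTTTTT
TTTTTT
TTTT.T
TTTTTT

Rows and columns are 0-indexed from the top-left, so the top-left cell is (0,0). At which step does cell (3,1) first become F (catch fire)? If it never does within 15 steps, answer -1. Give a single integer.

Step 1: cell (3,1)='T' (+2 fires, +1 burnt)
Step 2: cell (3,1)='T' (+4 fires, +2 burnt)
Step 3: cell (3,1)='T' (+6 fires, +4 burnt)
Step 4: cell (3,1)='T' (+5 fires, +6 burnt)
Step 5: cell (3,1)='F' (+5 fires, +5 burnt)
  -> target ignites at step 5
Step 6: cell (3,1)='.' (+3 fires, +5 burnt)
Step 7: cell (3,1)='.' (+1 fires, +3 burnt)
Step 8: cell (3,1)='.' (+0 fires, +1 burnt)
  fire out at step 8

5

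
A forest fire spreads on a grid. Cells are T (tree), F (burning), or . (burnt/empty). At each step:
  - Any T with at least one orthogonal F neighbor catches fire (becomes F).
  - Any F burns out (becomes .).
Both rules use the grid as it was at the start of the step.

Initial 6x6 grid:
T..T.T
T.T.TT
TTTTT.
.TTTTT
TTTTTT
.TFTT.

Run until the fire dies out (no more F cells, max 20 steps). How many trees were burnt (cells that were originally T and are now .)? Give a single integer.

Step 1: +3 fires, +1 burnt (F count now 3)
Step 2: +4 fires, +3 burnt (F count now 4)
Step 3: +5 fires, +4 burnt (F count now 5)
Step 4: +5 fires, +5 burnt (F count now 5)
Step 5: +3 fires, +5 burnt (F count now 3)
Step 6: +2 fires, +3 burnt (F count now 2)
Step 7: +2 fires, +2 burnt (F count now 2)
Step 8: +1 fires, +2 burnt (F count now 1)
Step 9: +0 fires, +1 burnt (F count now 0)
Fire out after step 9
Initially T: 26, now '.': 35
Total burnt (originally-T cells now '.'): 25

Answer: 25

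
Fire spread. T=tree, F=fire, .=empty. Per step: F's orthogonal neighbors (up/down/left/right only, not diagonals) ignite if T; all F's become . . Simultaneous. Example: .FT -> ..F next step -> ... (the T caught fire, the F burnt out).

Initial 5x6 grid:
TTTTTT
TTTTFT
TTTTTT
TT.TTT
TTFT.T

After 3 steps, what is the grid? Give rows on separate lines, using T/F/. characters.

Step 1: 6 trees catch fire, 2 burn out
  TTTTFT
  TTTF.F
  TTTTFT
  TT.TTT
  TF.F.T
Step 2: 9 trees catch fire, 6 burn out
  TTTF.F
  TTF...
  TTTF.F
  TF.FFT
  F....T
Step 3: 6 trees catch fire, 9 burn out
  TTF...
  TF....
  TFF...
  F....F
  .....T

TTF...
TF....
TFF...
F....F
.....T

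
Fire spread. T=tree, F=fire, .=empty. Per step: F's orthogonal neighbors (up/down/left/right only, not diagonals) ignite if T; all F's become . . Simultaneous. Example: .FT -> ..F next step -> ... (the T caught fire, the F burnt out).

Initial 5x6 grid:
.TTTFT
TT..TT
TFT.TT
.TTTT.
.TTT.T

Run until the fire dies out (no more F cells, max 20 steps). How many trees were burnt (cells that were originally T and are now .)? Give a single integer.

Answer: 19

Derivation:
Step 1: +7 fires, +2 burnt (F count now 7)
Step 2: +7 fires, +7 burnt (F count now 7)
Step 3: +4 fires, +7 burnt (F count now 4)
Step 4: +1 fires, +4 burnt (F count now 1)
Step 5: +0 fires, +1 burnt (F count now 0)
Fire out after step 5
Initially T: 20, now '.': 29
Total burnt (originally-T cells now '.'): 19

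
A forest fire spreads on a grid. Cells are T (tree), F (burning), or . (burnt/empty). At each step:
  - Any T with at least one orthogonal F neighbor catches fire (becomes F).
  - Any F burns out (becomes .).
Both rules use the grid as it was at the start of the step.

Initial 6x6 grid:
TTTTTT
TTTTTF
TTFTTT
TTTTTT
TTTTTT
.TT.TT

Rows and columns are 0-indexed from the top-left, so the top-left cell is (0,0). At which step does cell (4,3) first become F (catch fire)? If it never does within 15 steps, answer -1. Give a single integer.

Step 1: cell (4,3)='T' (+7 fires, +2 burnt)
Step 2: cell (4,3)='T' (+10 fires, +7 burnt)
Step 3: cell (4,3)='F' (+9 fires, +10 burnt)
  -> target ignites at step 3
Step 4: cell (4,3)='.' (+5 fires, +9 burnt)
Step 5: cell (4,3)='.' (+1 fires, +5 burnt)
Step 6: cell (4,3)='.' (+0 fires, +1 burnt)
  fire out at step 6

3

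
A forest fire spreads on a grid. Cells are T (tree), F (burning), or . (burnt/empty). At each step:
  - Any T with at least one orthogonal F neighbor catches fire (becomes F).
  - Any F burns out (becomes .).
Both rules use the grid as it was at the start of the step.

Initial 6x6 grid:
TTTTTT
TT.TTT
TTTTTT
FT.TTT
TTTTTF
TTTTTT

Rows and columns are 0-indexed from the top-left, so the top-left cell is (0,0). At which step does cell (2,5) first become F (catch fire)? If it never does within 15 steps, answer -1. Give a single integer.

Step 1: cell (2,5)='T' (+6 fires, +2 burnt)
Step 2: cell (2,5)='F' (+8 fires, +6 burnt)
  -> target ignites at step 2
Step 3: cell (2,5)='.' (+9 fires, +8 burnt)
Step 4: cell (2,5)='.' (+5 fires, +9 burnt)
Step 5: cell (2,5)='.' (+3 fires, +5 burnt)
Step 6: cell (2,5)='.' (+1 fires, +3 burnt)
Step 7: cell (2,5)='.' (+0 fires, +1 burnt)
  fire out at step 7

2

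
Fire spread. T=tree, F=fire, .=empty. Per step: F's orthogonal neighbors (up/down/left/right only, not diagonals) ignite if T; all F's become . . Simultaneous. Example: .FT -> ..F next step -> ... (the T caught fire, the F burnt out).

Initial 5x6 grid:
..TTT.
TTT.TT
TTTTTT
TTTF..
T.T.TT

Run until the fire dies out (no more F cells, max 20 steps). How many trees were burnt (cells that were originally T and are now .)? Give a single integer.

Step 1: +2 fires, +1 burnt (F count now 2)
Step 2: +4 fires, +2 burnt (F count now 4)
Step 3: +5 fires, +4 burnt (F count now 5)
Step 4: +6 fires, +5 burnt (F count now 6)
Step 5: +2 fires, +6 burnt (F count now 2)
Step 6: +0 fires, +2 burnt (F count now 0)
Fire out after step 6
Initially T: 21, now '.': 28
Total burnt (originally-T cells now '.'): 19

Answer: 19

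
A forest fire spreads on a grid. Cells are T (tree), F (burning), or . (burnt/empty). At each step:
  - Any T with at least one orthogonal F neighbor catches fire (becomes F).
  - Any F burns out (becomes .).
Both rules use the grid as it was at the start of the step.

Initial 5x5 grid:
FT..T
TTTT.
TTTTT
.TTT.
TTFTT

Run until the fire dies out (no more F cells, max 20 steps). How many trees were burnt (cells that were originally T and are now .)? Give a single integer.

Step 1: +5 fires, +2 burnt (F count now 5)
Step 2: +7 fires, +5 burnt (F count now 7)
Step 3: +3 fires, +7 burnt (F count now 3)
Step 4: +2 fires, +3 burnt (F count now 2)
Step 5: +0 fires, +2 burnt (F count now 0)
Fire out after step 5
Initially T: 18, now '.': 24
Total burnt (originally-T cells now '.'): 17

Answer: 17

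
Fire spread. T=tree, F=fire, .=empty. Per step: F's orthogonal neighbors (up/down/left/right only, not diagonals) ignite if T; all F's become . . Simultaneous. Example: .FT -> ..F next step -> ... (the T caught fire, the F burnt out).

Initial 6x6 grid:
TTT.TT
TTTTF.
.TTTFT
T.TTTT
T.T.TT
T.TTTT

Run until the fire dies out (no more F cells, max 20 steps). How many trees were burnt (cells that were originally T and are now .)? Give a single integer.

Answer: 24

Derivation:
Step 1: +5 fires, +2 burnt (F count now 5)
Step 2: +6 fires, +5 burnt (F count now 6)
Step 3: +6 fires, +6 burnt (F count now 6)
Step 4: +5 fires, +6 burnt (F count now 5)
Step 5: +2 fires, +5 burnt (F count now 2)
Step 6: +0 fires, +2 burnt (F count now 0)
Fire out after step 6
Initially T: 27, now '.': 33
Total burnt (originally-T cells now '.'): 24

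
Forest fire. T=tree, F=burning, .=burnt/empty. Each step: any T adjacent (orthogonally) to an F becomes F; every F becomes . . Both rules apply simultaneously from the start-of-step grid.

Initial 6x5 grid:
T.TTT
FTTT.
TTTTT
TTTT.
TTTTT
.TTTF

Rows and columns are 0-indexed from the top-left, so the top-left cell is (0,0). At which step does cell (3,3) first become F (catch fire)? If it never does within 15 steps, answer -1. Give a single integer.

Step 1: cell (3,3)='T' (+5 fires, +2 burnt)
Step 2: cell (3,3)='T' (+5 fires, +5 burnt)
Step 3: cell (3,3)='F' (+8 fires, +5 burnt)
  -> target ignites at step 3
Step 4: cell (3,3)='.' (+4 fires, +8 burnt)
Step 5: cell (3,3)='.' (+2 fires, +4 burnt)
Step 6: cell (3,3)='.' (+0 fires, +2 burnt)
  fire out at step 6

3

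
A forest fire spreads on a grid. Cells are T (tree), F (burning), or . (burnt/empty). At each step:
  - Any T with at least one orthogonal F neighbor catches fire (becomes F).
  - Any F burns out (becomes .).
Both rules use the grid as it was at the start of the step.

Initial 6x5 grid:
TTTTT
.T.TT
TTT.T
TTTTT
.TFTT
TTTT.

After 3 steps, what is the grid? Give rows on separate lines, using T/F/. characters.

Step 1: 4 trees catch fire, 1 burn out
  TTTTT
  .T.TT
  TTT.T
  TTFTT
  .F.FT
  TTFT.
Step 2: 6 trees catch fire, 4 burn out
  TTTTT
  .T.TT
  TTF.T
  TF.FT
  ....F
  TF.F.
Step 3: 4 trees catch fire, 6 burn out
  TTTTT
  .T.TT
  TF..T
  F...F
  .....
  F....

TTTTT
.T.TT
TF..T
F...F
.....
F....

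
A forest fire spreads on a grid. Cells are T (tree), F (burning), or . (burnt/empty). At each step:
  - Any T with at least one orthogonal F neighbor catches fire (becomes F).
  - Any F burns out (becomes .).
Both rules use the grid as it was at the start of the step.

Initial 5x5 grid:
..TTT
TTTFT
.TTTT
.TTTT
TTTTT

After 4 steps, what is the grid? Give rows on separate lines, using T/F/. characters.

Step 1: 4 trees catch fire, 1 burn out
  ..TFT
  TTF.F
  .TTFT
  .TTTT
  TTTTT
Step 2: 6 trees catch fire, 4 burn out
  ..F.F
  TF...
  .TF.F
  .TTFT
  TTTTT
Step 3: 5 trees catch fire, 6 burn out
  .....
  F....
  .F...
  .TF.F
  TTTFT
Step 4: 3 trees catch fire, 5 burn out
  .....
  .....
  .....
  .F...
  TTF.F

.....
.....
.....
.F...
TTF.F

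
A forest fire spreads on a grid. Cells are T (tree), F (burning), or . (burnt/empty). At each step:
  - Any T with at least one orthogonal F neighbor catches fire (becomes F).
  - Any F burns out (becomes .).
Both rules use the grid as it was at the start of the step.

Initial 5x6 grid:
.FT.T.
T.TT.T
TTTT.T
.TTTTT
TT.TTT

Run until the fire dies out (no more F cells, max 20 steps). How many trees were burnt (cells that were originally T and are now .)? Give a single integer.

Step 1: +1 fires, +1 burnt (F count now 1)
Step 2: +1 fires, +1 burnt (F count now 1)
Step 3: +2 fires, +1 burnt (F count now 2)
Step 4: +3 fires, +2 burnt (F count now 3)
Step 5: +3 fires, +3 burnt (F count now 3)
Step 6: +4 fires, +3 burnt (F count now 4)
Step 7: +3 fires, +4 burnt (F count now 3)
Step 8: +2 fires, +3 burnt (F count now 2)
Step 9: +1 fires, +2 burnt (F count now 1)
Step 10: +0 fires, +1 burnt (F count now 0)
Fire out after step 10
Initially T: 21, now '.': 29
Total burnt (originally-T cells now '.'): 20

Answer: 20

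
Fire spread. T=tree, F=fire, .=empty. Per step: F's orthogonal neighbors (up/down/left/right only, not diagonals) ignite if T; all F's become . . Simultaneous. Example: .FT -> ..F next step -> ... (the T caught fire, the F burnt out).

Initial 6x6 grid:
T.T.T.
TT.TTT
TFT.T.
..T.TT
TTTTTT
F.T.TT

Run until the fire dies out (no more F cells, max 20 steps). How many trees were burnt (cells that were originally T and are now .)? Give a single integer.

Answer: 22

Derivation:
Step 1: +4 fires, +2 burnt (F count now 4)
Step 2: +3 fires, +4 burnt (F count now 3)
Step 3: +2 fires, +3 burnt (F count now 2)
Step 4: +2 fires, +2 burnt (F count now 2)
Step 5: +1 fires, +2 burnt (F count now 1)
Step 6: +3 fires, +1 burnt (F count now 3)
Step 7: +3 fires, +3 burnt (F count now 3)
Step 8: +1 fires, +3 burnt (F count now 1)
Step 9: +3 fires, +1 burnt (F count now 3)
Step 10: +0 fires, +3 burnt (F count now 0)
Fire out after step 10
Initially T: 23, now '.': 35
Total burnt (originally-T cells now '.'): 22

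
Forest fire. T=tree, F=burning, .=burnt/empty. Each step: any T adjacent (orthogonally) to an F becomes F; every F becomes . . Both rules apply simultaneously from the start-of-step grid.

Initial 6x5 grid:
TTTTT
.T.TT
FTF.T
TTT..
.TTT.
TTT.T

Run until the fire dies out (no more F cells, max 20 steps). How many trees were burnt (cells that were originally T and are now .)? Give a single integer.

Answer: 19

Derivation:
Step 1: +3 fires, +2 burnt (F count now 3)
Step 2: +3 fires, +3 burnt (F count now 3)
Step 3: +4 fires, +3 burnt (F count now 4)
Step 4: +3 fires, +4 burnt (F count now 3)
Step 5: +2 fires, +3 burnt (F count now 2)
Step 6: +2 fires, +2 burnt (F count now 2)
Step 7: +1 fires, +2 burnt (F count now 1)
Step 8: +1 fires, +1 burnt (F count now 1)
Step 9: +0 fires, +1 burnt (F count now 0)
Fire out after step 9
Initially T: 20, now '.': 29
Total burnt (originally-T cells now '.'): 19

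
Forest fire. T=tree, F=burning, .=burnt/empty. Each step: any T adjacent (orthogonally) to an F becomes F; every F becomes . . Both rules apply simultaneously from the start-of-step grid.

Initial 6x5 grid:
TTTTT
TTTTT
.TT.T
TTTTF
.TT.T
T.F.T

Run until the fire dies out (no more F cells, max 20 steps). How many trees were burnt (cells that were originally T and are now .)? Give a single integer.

Answer: 21

Derivation:
Step 1: +4 fires, +2 burnt (F count now 4)
Step 2: +4 fires, +4 burnt (F count now 4)
Step 3: +4 fires, +4 burnt (F count now 4)
Step 4: +4 fires, +4 burnt (F count now 4)
Step 5: +2 fires, +4 burnt (F count now 2)
Step 6: +2 fires, +2 burnt (F count now 2)
Step 7: +1 fires, +2 burnt (F count now 1)
Step 8: +0 fires, +1 burnt (F count now 0)
Fire out after step 8
Initially T: 22, now '.': 29
Total burnt (originally-T cells now '.'): 21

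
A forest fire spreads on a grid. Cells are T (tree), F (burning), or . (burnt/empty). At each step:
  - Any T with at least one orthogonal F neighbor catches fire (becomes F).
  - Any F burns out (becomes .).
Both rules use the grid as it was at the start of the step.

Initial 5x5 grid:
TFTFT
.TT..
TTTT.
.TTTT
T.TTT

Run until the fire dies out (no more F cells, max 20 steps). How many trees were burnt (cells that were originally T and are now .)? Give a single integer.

Answer: 16

Derivation:
Step 1: +4 fires, +2 burnt (F count now 4)
Step 2: +2 fires, +4 burnt (F count now 2)
Step 3: +3 fires, +2 burnt (F count now 3)
Step 4: +2 fires, +3 burnt (F count now 2)
Step 5: +2 fires, +2 burnt (F count now 2)
Step 6: +2 fires, +2 burnt (F count now 2)
Step 7: +1 fires, +2 burnt (F count now 1)
Step 8: +0 fires, +1 burnt (F count now 0)
Fire out after step 8
Initially T: 17, now '.': 24
Total burnt (originally-T cells now '.'): 16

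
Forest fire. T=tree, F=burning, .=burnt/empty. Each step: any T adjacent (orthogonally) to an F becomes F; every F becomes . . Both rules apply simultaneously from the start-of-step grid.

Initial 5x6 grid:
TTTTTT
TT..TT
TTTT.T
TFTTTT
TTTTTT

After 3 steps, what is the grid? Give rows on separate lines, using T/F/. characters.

Step 1: 4 trees catch fire, 1 burn out
  TTTTTT
  TT..TT
  TFTT.T
  F.FTTT
  TFTTTT
Step 2: 6 trees catch fire, 4 burn out
  TTTTTT
  TF..TT
  F.FT.T
  ...FTT
  F.FTTT
Step 3: 5 trees catch fire, 6 burn out
  TFTTTT
  F...TT
  ...F.T
  ....FT
  ...FTT

TFTTTT
F...TT
...F.T
....FT
...FTT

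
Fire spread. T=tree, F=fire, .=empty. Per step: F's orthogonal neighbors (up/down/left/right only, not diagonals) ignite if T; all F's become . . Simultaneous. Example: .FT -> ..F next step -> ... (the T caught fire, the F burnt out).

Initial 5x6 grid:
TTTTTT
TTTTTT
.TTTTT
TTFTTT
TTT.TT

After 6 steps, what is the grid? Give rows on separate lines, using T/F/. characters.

Step 1: 4 trees catch fire, 1 burn out
  TTTTTT
  TTTTTT
  .TFTTT
  TF.FTT
  TTF.TT
Step 2: 6 trees catch fire, 4 burn out
  TTTTTT
  TTFTTT
  .F.FTT
  F...FT
  TF..TT
Step 3: 7 trees catch fire, 6 burn out
  TTFTTT
  TF.FTT
  ....FT
  .....F
  F...FT
Step 4: 6 trees catch fire, 7 burn out
  TF.FTT
  F...FT
  .....F
  ......
  .....F
Step 5: 3 trees catch fire, 6 burn out
  F...FT
  .....F
  ......
  ......
  ......
Step 6: 1 trees catch fire, 3 burn out
  .....F
  ......
  ......
  ......
  ......

.....F
......
......
......
......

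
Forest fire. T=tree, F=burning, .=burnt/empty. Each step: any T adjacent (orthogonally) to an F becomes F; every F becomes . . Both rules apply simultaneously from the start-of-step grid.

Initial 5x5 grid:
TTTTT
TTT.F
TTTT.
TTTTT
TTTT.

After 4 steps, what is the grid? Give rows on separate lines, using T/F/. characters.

Step 1: 1 trees catch fire, 1 burn out
  TTTTF
  TTT..
  TTTT.
  TTTTT
  TTTT.
Step 2: 1 trees catch fire, 1 burn out
  TTTF.
  TTT..
  TTTT.
  TTTTT
  TTTT.
Step 3: 1 trees catch fire, 1 burn out
  TTF..
  TTT..
  TTTT.
  TTTTT
  TTTT.
Step 4: 2 trees catch fire, 1 burn out
  TF...
  TTF..
  TTTT.
  TTTTT
  TTTT.

TF...
TTF..
TTTT.
TTTTT
TTTT.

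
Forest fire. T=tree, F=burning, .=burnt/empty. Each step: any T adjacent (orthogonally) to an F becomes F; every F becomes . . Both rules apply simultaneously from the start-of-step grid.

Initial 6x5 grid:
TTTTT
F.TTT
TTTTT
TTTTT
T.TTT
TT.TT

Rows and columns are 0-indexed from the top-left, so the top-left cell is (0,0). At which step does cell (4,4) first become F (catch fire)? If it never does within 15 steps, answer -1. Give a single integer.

Step 1: cell (4,4)='T' (+2 fires, +1 burnt)
Step 2: cell (4,4)='T' (+3 fires, +2 burnt)
Step 3: cell (4,4)='T' (+4 fires, +3 burnt)
Step 4: cell (4,4)='T' (+5 fires, +4 burnt)
Step 5: cell (4,4)='T' (+6 fires, +5 burnt)
Step 6: cell (4,4)='T' (+3 fires, +6 burnt)
Step 7: cell (4,4)='F' (+2 fires, +3 burnt)
  -> target ignites at step 7
Step 8: cell (4,4)='.' (+1 fires, +2 burnt)
Step 9: cell (4,4)='.' (+0 fires, +1 burnt)
  fire out at step 9

7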